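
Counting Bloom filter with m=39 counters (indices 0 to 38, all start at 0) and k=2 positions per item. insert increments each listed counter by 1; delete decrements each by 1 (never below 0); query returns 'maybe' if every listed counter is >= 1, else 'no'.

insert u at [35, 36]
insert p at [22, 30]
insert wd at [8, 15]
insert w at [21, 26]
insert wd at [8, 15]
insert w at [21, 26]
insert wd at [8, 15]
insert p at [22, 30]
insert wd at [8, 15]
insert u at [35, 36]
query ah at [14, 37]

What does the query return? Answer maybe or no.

Answer: no

Derivation:
Step 1: insert u at [35, 36] -> counters=[0,0,0,0,0,0,0,0,0,0,0,0,0,0,0,0,0,0,0,0,0,0,0,0,0,0,0,0,0,0,0,0,0,0,0,1,1,0,0]
Step 2: insert p at [22, 30] -> counters=[0,0,0,0,0,0,0,0,0,0,0,0,0,0,0,0,0,0,0,0,0,0,1,0,0,0,0,0,0,0,1,0,0,0,0,1,1,0,0]
Step 3: insert wd at [8, 15] -> counters=[0,0,0,0,0,0,0,0,1,0,0,0,0,0,0,1,0,0,0,0,0,0,1,0,0,0,0,0,0,0,1,0,0,0,0,1,1,0,0]
Step 4: insert w at [21, 26] -> counters=[0,0,0,0,0,0,0,0,1,0,0,0,0,0,0,1,0,0,0,0,0,1,1,0,0,0,1,0,0,0,1,0,0,0,0,1,1,0,0]
Step 5: insert wd at [8, 15] -> counters=[0,0,0,0,0,0,0,0,2,0,0,0,0,0,0,2,0,0,0,0,0,1,1,0,0,0,1,0,0,0,1,0,0,0,0,1,1,0,0]
Step 6: insert w at [21, 26] -> counters=[0,0,0,0,0,0,0,0,2,0,0,0,0,0,0,2,0,0,0,0,0,2,1,0,0,0,2,0,0,0,1,0,0,0,0,1,1,0,0]
Step 7: insert wd at [8, 15] -> counters=[0,0,0,0,0,0,0,0,3,0,0,0,0,0,0,3,0,0,0,0,0,2,1,0,0,0,2,0,0,0,1,0,0,0,0,1,1,0,0]
Step 8: insert p at [22, 30] -> counters=[0,0,0,0,0,0,0,0,3,0,0,0,0,0,0,3,0,0,0,0,0,2,2,0,0,0,2,0,0,0,2,0,0,0,0,1,1,0,0]
Step 9: insert wd at [8, 15] -> counters=[0,0,0,0,0,0,0,0,4,0,0,0,0,0,0,4,0,0,0,0,0,2,2,0,0,0,2,0,0,0,2,0,0,0,0,1,1,0,0]
Step 10: insert u at [35, 36] -> counters=[0,0,0,0,0,0,0,0,4,0,0,0,0,0,0,4,0,0,0,0,0,2,2,0,0,0,2,0,0,0,2,0,0,0,0,2,2,0,0]
Query ah: check counters[14]=0 counters[37]=0 -> no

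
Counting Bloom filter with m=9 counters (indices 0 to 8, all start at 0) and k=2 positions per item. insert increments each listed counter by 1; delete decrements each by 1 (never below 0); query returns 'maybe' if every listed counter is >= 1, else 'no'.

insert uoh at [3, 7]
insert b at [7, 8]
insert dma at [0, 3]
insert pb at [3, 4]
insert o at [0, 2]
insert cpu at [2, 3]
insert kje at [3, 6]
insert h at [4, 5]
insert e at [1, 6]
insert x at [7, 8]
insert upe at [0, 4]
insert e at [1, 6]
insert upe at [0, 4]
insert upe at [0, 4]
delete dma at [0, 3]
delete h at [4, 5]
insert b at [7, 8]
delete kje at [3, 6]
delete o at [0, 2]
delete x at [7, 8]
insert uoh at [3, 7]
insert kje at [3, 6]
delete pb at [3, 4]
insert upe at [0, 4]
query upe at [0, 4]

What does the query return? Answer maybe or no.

Step 1: insert uoh at [3, 7] -> counters=[0,0,0,1,0,0,0,1,0]
Step 2: insert b at [7, 8] -> counters=[0,0,0,1,0,0,0,2,1]
Step 3: insert dma at [0, 3] -> counters=[1,0,0,2,0,0,0,2,1]
Step 4: insert pb at [3, 4] -> counters=[1,0,0,3,1,0,0,2,1]
Step 5: insert o at [0, 2] -> counters=[2,0,1,3,1,0,0,2,1]
Step 6: insert cpu at [2, 3] -> counters=[2,0,2,4,1,0,0,2,1]
Step 7: insert kje at [3, 6] -> counters=[2,0,2,5,1,0,1,2,1]
Step 8: insert h at [4, 5] -> counters=[2,0,2,5,2,1,1,2,1]
Step 9: insert e at [1, 6] -> counters=[2,1,2,5,2,1,2,2,1]
Step 10: insert x at [7, 8] -> counters=[2,1,2,5,2,1,2,3,2]
Step 11: insert upe at [0, 4] -> counters=[3,1,2,5,3,1,2,3,2]
Step 12: insert e at [1, 6] -> counters=[3,2,2,5,3,1,3,3,2]
Step 13: insert upe at [0, 4] -> counters=[4,2,2,5,4,1,3,3,2]
Step 14: insert upe at [0, 4] -> counters=[5,2,2,5,5,1,3,3,2]
Step 15: delete dma at [0, 3] -> counters=[4,2,2,4,5,1,3,3,2]
Step 16: delete h at [4, 5] -> counters=[4,2,2,4,4,0,3,3,2]
Step 17: insert b at [7, 8] -> counters=[4,2,2,4,4,0,3,4,3]
Step 18: delete kje at [3, 6] -> counters=[4,2,2,3,4,0,2,4,3]
Step 19: delete o at [0, 2] -> counters=[3,2,1,3,4,0,2,4,3]
Step 20: delete x at [7, 8] -> counters=[3,2,1,3,4,0,2,3,2]
Step 21: insert uoh at [3, 7] -> counters=[3,2,1,4,4,0,2,4,2]
Step 22: insert kje at [3, 6] -> counters=[3,2,1,5,4,0,3,4,2]
Step 23: delete pb at [3, 4] -> counters=[3,2,1,4,3,0,3,4,2]
Step 24: insert upe at [0, 4] -> counters=[4,2,1,4,4,0,3,4,2]
Query upe: check counters[0]=4 counters[4]=4 -> maybe

Answer: maybe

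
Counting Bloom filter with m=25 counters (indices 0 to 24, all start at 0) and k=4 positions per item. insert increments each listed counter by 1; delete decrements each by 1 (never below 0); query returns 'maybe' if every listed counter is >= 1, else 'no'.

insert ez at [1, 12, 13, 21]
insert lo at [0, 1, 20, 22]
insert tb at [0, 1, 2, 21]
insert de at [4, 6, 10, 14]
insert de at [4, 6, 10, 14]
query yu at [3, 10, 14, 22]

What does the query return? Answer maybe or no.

Step 1: insert ez at [1, 12, 13, 21] -> counters=[0,1,0,0,0,0,0,0,0,0,0,0,1,1,0,0,0,0,0,0,0,1,0,0,0]
Step 2: insert lo at [0, 1, 20, 22] -> counters=[1,2,0,0,0,0,0,0,0,0,0,0,1,1,0,0,0,0,0,0,1,1,1,0,0]
Step 3: insert tb at [0, 1, 2, 21] -> counters=[2,3,1,0,0,0,0,0,0,0,0,0,1,1,0,0,0,0,0,0,1,2,1,0,0]
Step 4: insert de at [4, 6, 10, 14] -> counters=[2,3,1,0,1,0,1,0,0,0,1,0,1,1,1,0,0,0,0,0,1,2,1,0,0]
Step 5: insert de at [4, 6, 10, 14] -> counters=[2,3,1,0,2,0,2,0,0,0,2,0,1,1,2,0,0,0,0,0,1,2,1,0,0]
Query yu: check counters[3]=0 counters[10]=2 counters[14]=2 counters[22]=1 -> no

Answer: no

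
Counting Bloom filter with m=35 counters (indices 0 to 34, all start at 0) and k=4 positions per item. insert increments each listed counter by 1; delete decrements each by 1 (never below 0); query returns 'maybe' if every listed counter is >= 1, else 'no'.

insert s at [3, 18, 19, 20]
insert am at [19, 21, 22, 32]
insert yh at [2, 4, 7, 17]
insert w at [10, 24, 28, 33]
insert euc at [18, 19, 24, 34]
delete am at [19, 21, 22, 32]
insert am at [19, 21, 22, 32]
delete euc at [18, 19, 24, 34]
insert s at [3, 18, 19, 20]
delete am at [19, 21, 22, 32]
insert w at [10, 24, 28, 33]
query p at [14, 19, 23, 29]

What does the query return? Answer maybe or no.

Step 1: insert s at [3, 18, 19, 20] -> counters=[0,0,0,1,0,0,0,0,0,0,0,0,0,0,0,0,0,0,1,1,1,0,0,0,0,0,0,0,0,0,0,0,0,0,0]
Step 2: insert am at [19, 21, 22, 32] -> counters=[0,0,0,1,0,0,0,0,0,0,0,0,0,0,0,0,0,0,1,2,1,1,1,0,0,0,0,0,0,0,0,0,1,0,0]
Step 3: insert yh at [2, 4, 7, 17] -> counters=[0,0,1,1,1,0,0,1,0,0,0,0,0,0,0,0,0,1,1,2,1,1,1,0,0,0,0,0,0,0,0,0,1,0,0]
Step 4: insert w at [10, 24, 28, 33] -> counters=[0,0,1,1,1,0,0,1,0,0,1,0,0,0,0,0,0,1,1,2,1,1,1,0,1,0,0,0,1,0,0,0,1,1,0]
Step 5: insert euc at [18, 19, 24, 34] -> counters=[0,0,1,1,1,0,0,1,0,0,1,0,0,0,0,0,0,1,2,3,1,1,1,0,2,0,0,0,1,0,0,0,1,1,1]
Step 6: delete am at [19, 21, 22, 32] -> counters=[0,0,1,1,1,0,0,1,0,0,1,0,0,0,0,0,0,1,2,2,1,0,0,0,2,0,0,0,1,0,0,0,0,1,1]
Step 7: insert am at [19, 21, 22, 32] -> counters=[0,0,1,1,1,0,0,1,0,0,1,0,0,0,0,0,0,1,2,3,1,1,1,0,2,0,0,0,1,0,0,0,1,1,1]
Step 8: delete euc at [18, 19, 24, 34] -> counters=[0,0,1,1,1,0,0,1,0,0,1,0,0,0,0,0,0,1,1,2,1,1,1,0,1,0,0,0,1,0,0,0,1,1,0]
Step 9: insert s at [3, 18, 19, 20] -> counters=[0,0,1,2,1,0,0,1,0,0,1,0,0,0,0,0,0,1,2,3,2,1,1,0,1,0,0,0,1,0,0,0,1,1,0]
Step 10: delete am at [19, 21, 22, 32] -> counters=[0,0,1,2,1,0,0,1,0,0,1,0,0,0,0,0,0,1,2,2,2,0,0,0,1,0,0,0,1,0,0,0,0,1,0]
Step 11: insert w at [10, 24, 28, 33] -> counters=[0,0,1,2,1,0,0,1,0,0,2,0,0,0,0,0,0,1,2,2,2,0,0,0,2,0,0,0,2,0,0,0,0,2,0]
Query p: check counters[14]=0 counters[19]=2 counters[23]=0 counters[29]=0 -> no

Answer: no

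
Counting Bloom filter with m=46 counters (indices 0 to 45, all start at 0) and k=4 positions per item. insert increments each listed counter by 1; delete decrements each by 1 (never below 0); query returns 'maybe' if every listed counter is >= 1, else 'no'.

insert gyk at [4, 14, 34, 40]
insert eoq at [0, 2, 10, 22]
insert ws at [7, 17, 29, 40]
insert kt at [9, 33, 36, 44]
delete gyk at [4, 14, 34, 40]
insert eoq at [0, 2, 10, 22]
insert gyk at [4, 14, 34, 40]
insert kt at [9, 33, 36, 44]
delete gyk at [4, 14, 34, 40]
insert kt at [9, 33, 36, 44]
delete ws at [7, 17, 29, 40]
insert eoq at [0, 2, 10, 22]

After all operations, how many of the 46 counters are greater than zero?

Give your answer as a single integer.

Step 1: insert gyk at [4, 14, 34, 40] -> counters=[0,0,0,0,1,0,0,0,0,0,0,0,0,0,1,0,0,0,0,0,0,0,0,0,0,0,0,0,0,0,0,0,0,0,1,0,0,0,0,0,1,0,0,0,0,0]
Step 2: insert eoq at [0, 2, 10, 22] -> counters=[1,0,1,0,1,0,0,0,0,0,1,0,0,0,1,0,0,0,0,0,0,0,1,0,0,0,0,0,0,0,0,0,0,0,1,0,0,0,0,0,1,0,0,0,0,0]
Step 3: insert ws at [7, 17, 29, 40] -> counters=[1,0,1,0,1,0,0,1,0,0,1,0,0,0,1,0,0,1,0,0,0,0,1,0,0,0,0,0,0,1,0,0,0,0,1,0,0,0,0,0,2,0,0,0,0,0]
Step 4: insert kt at [9, 33, 36, 44] -> counters=[1,0,1,0,1,0,0,1,0,1,1,0,0,0,1,0,0,1,0,0,0,0,1,0,0,0,0,0,0,1,0,0,0,1,1,0,1,0,0,0,2,0,0,0,1,0]
Step 5: delete gyk at [4, 14, 34, 40] -> counters=[1,0,1,0,0,0,0,1,0,1,1,0,0,0,0,0,0,1,0,0,0,0,1,0,0,0,0,0,0,1,0,0,0,1,0,0,1,0,0,0,1,0,0,0,1,0]
Step 6: insert eoq at [0, 2, 10, 22] -> counters=[2,0,2,0,0,0,0,1,0,1,2,0,0,0,0,0,0,1,0,0,0,0,2,0,0,0,0,0,0,1,0,0,0,1,0,0,1,0,0,0,1,0,0,0,1,0]
Step 7: insert gyk at [4, 14, 34, 40] -> counters=[2,0,2,0,1,0,0,1,0,1,2,0,0,0,1,0,0,1,0,0,0,0,2,0,0,0,0,0,0,1,0,0,0,1,1,0,1,0,0,0,2,0,0,0,1,0]
Step 8: insert kt at [9, 33, 36, 44] -> counters=[2,0,2,0,1,0,0,1,0,2,2,0,0,0,1,0,0,1,0,0,0,0,2,0,0,0,0,0,0,1,0,0,0,2,1,0,2,0,0,0,2,0,0,0,2,0]
Step 9: delete gyk at [4, 14, 34, 40] -> counters=[2,0,2,0,0,0,0,1,0,2,2,0,0,0,0,0,0,1,0,0,0,0,2,0,0,0,0,0,0,1,0,0,0,2,0,0,2,0,0,0,1,0,0,0,2,0]
Step 10: insert kt at [9, 33, 36, 44] -> counters=[2,0,2,0,0,0,0,1,0,3,2,0,0,0,0,0,0,1,0,0,0,0,2,0,0,0,0,0,0,1,0,0,0,3,0,0,3,0,0,0,1,0,0,0,3,0]
Step 11: delete ws at [7, 17, 29, 40] -> counters=[2,0,2,0,0,0,0,0,0,3,2,0,0,0,0,0,0,0,0,0,0,0,2,0,0,0,0,0,0,0,0,0,0,3,0,0,3,0,0,0,0,0,0,0,3,0]
Step 12: insert eoq at [0, 2, 10, 22] -> counters=[3,0,3,0,0,0,0,0,0,3,3,0,0,0,0,0,0,0,0,0,0,0,3,0,0,0,0,0,0,0,0,0,0,3,0,0,3,0,0,0,0,0,0,0,3,0]
Final counters=[3,0,3,0,0,0,0,0,0,3,3,0,0,0,0,0,0,0,0,0,0,0,3,0,0,0,0,0,0,0,0,0,0,3,0,0,3,0,0,0,0,0,0,0,3,0] -> 8 nonzero

Answer: 8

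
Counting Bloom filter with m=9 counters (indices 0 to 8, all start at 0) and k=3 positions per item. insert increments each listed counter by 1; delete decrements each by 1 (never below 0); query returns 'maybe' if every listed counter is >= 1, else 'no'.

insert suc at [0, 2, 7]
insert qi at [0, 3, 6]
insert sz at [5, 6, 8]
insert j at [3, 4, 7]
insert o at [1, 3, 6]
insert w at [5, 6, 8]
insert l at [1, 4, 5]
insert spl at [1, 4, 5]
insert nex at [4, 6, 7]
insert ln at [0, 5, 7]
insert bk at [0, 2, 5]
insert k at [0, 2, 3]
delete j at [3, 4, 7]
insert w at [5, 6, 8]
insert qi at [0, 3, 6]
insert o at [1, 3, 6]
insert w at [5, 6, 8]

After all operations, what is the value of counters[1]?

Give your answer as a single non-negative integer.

Answer: 4

Derivation:
Step 1: insert suc at [0, 2, 7] -> counters=[1,0,1,0,0,0,0,1,0]
Step 2: insert qi at [0, 3, 6] -> counters=[2,0,1,1,0,0,1,1,0]
Step 3: insert sz at [5, 6, 8] -> counters=[2,0,1,1,0,1,2,1,1]
Step 4: insert j at [3, 4, 7] -> counters=[2,0,1,2,1,1,2,2,1]
Step 5: insert o at [1, 3, 6] -> counters=[2,1,1,3,1,1,3,2,1]
Step 6: insert w at [5, 6, 8] -> counters=[2,1,1,3,1,2,4,2,2]
Step 7: insert l at [1, 4, 5] -> counters=[2,2,1,3,2,3,4,2,2]
Step 8: insert spl at [1, 4, 5] -> counters=[2,3,1,3,3,4,4,2,2]
Step 9: insert nex at [4, 6, 7] -> counters=[2,3,1,3,4,4,5,3,2]
Step 10: insert ln at [0, 5, 7] -> counters=[3,3,1,3,4,5,5,4,2]
Step 11: insert bk at [0, 2, 5] -> counters=[4,3,2,3,4,6,5,4,2]
Step 12: insert k at [0, 2, 3] -> counters=[5,3,3,4,4,6,5,4,2]
Step 13: delete j at [3, 4, 7] -> counters=[5,3,3,3,3,6,5,3,2]
Step 14: insert w at [5, 6, 8] -> counters=[5,3,3,3,3,7,6,3,3]
Step 15: insert qi at [0, 3, 6] -> counters=[6,3,3,4,3,7,7,3,3]
Step 16: insert o at [1, 3, 6] -> counters=[6,4,3,5,3,7,8,3,3]
Step 17: insert w at [5, 6, 8] -> counters=[6,4,3,5,3,8,9,3,4]
Final counters=[6,4,3,5,3,8,9,3,4] -> counters[1]=4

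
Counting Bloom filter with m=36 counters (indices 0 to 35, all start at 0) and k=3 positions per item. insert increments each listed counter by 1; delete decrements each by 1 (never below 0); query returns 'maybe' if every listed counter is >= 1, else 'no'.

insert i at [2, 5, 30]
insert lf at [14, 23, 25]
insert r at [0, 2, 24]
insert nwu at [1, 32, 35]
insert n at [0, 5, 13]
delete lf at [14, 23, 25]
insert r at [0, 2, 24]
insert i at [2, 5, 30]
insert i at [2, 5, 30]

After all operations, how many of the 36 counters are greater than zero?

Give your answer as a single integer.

Answer: 9

Derivation:
Step 1: insert i at [2, 5, 30] -> counters=[0,0,1,0,0,1,0,0,0,0,0,0,0,0,0,0,0,0,0,0,0,0,0,0,0,0,0,0,0,0,1,0,0,0,0,0]
Step 2: insert lf at [14, 23, 25] -> counters=[0,0,1,0,0,1,0,0,0,0,0,0,0,0,1,0,0,0,0,0,0,0,0,1,0,1,0,0,0,0,1,0,0,0,0,0]
Step 3: insert r at [0, 2, 24] -> counters=[1,0,2,0,0,1,0,0,0,0,0,0,0,0,1,0,0,0,0,0,0,0,0,1,1,1,0,0,0,0,1,0,0,0,0,0]
Step 4: insert nwu at [1, 32, 35] -> counters=[1,1,2,0,0,1,0,0,0,0,0,0,0,0,1,0,0,0,0,0,0,0,0,1,1,1,0,0,0,0,1,0,1,0,0,1]
Step 5: insert n at [0, 5, 13] -> counters=[2,1,2,0,0,2,0,0,0,0,0,0,0,1,1,0,0,0,0,0,0,0,0,1,1,1,0,0,0,0,1,0,1,0,0,1]
Step 6: delete lf at [14, 23, 25] -> counters=[2,1,2,0,0,2,0,0,0,0,0,0,0,1,0,0,0,0,0,0,0,0,0,0,1,0,0,0,0,0,1,0,1,0,0,1]
Step 7: insert r at [0, 2, 24] -> counters=[3,1,3,0,0,2,0,0,0,0,0,0,0,1,0,0,0,0,0,0,0,0,0,0,2,0,0,0,0,0,1,0,1,0,0,1]
Step 8: insert i at [2, 5, 30] -> counters=[3,1,4,0,0,3,0,0,0,0,0,0,0,1,0,0,0,0,0,0,0,0,0,0,2,0,0,0,0,0,2,0,1,0,0,1]
Step 9: insert i at [2, 5, 30] -> counters=[3,1,5,0,0,4,0,0,0,0,0,0,0,1,0,0,0,0,0,0,0,0,0,0,2,0,0,0,0,0,3,0,1,0,0,1]
Final counters=[3,1,5,0,0,4,0,0,0,0,0,0,0,1,0,0,0,0,0,0,0,0,0,0,2,0,0,0,0,0,3,0,1,0,0,1] -> 9 nonzero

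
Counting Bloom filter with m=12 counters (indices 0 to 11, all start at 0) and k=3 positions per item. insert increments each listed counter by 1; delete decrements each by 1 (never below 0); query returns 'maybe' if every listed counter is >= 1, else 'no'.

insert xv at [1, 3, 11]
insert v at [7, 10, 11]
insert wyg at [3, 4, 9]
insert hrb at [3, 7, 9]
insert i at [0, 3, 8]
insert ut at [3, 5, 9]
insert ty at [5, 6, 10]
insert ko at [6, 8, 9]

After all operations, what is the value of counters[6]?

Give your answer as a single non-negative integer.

Answer: 2

Derivation:
Step 1: insert xv at [1, 3, 11] -> counters=[0,1,0,1,0,0,0,0,0,0,0,1]
Step 2: insert v at [7, 10, 11] -> counters=[0,1,0,1,0,0,0,1,0,0,1,2]
Step 3: insert wyg at [3, 4, 9] -> counters=[0,1,0,2,1,0,0,1,0,1,1,2]
Step 4: insert hrb at [3, 7, 9] -> counters=[0,1,0,3,1,0,0,2,0,2,1,2]
Step 5: insert i at [0, 3, 8] -> counters=[1,1,0,4,1,0,0,2,1,2,1,2]
Step 6: insert ut at [3, 5, 9] -> counters=[1,1,0,5,1,1,0,2,1,3,1,2]
Step 7: insert ty at [5, 6, 10] -> counters=[1,1,0,5,1,2,1,2,1,3,2,2]
Step 8: insert ko at [6, 8, 9] -> counters=[1,1,0,5,1,2,2,2,2,4,2,2]
Final counters=[1,1,0,5,1,2,2,2,2,4,2,2] -> counters[6]=2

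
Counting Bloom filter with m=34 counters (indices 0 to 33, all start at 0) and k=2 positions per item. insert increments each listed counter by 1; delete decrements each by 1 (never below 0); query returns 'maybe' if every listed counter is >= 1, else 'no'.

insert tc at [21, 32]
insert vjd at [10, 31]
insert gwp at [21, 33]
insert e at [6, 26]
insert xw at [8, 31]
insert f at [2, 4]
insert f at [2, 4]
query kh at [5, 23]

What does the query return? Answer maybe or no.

Step 1: insert tc at [21, 32] -> counters=[0,0,0,0,0,0,0,0,0,0,0,0,0,0,0,0,0,0,0,0,0,1,0,0,0,0,0,0,0,0,0,0,1,0]
Step 2: insert vjd at [10, 31] -> counters=[0,0,0,0,0,0,0,0,0,0,1,0,0,0,0,0,0,0,0,0,0,1,0,0,0,0,0,0,0,0,0,1,1,0]
Step 3: insert gwp at [21, 33] -> counters=[0,0,0,0,0,0,0,0,0,0,1,0,0,0,0,0,0,0,0,0,0,2,0,0,0,0,0,0,0,0,0,1,1,1]
Step 4: insert e at [6, 26] -> counters=[0,0,0,0,0,0,1,0,0,0,1,0,0,0,0,0,0,0,0,0,0,2,0,0,0,0,1,0,0,0,0,1,1,1]
Step 5: insert xw at [8, 31] -> counters=[0,0,0,0,0,0,1,0,1,0,1,0,0,0,0,0,0,0,0,0,0,2,0,0,0,0,1,0,0,0,0,2,1,1]
Step 6: insert f at [2, 4] -> counters=[0,0,1,0,1,0,1,0,1,0,1,0,0,0,0,0,0,0,0,0,0,2,0,0,0,0,1,0,0,0,0,2,1,1]
Step 7: insert f at [2, 4] -> counters=[0,0,2,0,2,0,1,0,1,0,1,0,0,0,0,0,0,0,0,0,0,2,0,0,0,0,1,0,0,0,0,2,1,1]
Query kh: check counters[5]=0 counters[23]=0 -> no

Answer: no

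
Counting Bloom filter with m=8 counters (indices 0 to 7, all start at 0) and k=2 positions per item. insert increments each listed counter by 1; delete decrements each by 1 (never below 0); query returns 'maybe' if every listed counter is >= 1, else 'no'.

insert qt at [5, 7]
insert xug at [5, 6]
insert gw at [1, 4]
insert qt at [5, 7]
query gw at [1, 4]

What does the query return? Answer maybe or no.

Answer: maybe

Derivation:
Step 1: insert qt at [5, 7] -> counters=[0,0,0,0,0,1,0,1]
Step 2: insert xug at [5, 6] -> counters=[0,0,0,0,0,2,1,1]
Step 3: insert gw at [1, 4] -> counters=[0,1,0,0,1,2,1,1]
Step 4: insert qt at [5, 7] -> counters=[0,1,0,0,1,3,1,2]
Query gw: check counters[1]=1 counters[4]=1 -> maybe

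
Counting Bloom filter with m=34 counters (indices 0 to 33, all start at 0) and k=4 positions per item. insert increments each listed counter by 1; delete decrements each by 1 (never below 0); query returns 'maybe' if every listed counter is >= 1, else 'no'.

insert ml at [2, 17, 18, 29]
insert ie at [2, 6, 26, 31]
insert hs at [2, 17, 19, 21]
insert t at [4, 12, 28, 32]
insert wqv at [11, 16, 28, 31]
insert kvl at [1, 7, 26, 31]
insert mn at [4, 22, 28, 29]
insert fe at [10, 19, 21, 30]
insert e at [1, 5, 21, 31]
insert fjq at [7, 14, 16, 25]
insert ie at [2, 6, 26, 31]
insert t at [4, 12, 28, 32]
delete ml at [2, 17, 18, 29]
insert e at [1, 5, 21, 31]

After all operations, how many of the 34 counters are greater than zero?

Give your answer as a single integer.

Answer: 22

Derivation:
Step 1: insert ml at [2, 17, 18, 29] -> counters=[0,0,1,0,0,0,0,0,0,0,0,0,0,0,0,0,0,1,1,0,0,0,0,0,0,0,0,0,0,1,0,0,0,0]
Step 2: insert ie at [2, 6, 26, 31] -> counters=[0,0,2,0,0,0,1,0,0,0,0,0,0,0,0,0,0,1,1,0,0,0,0,0,0,0,1,0,0,1,0,1,0,0]
Step 3: insert hs at [2, 17, 19, 21] -> counters=[0,0,3,0,0,0,1,0,0,0,0,0,0,0,0,0,0,2,1,1,0,1,0,0,0,0,1,0,0,1,0,1,0,0]
Step 4: insert t at [4, 12, 28, 32] -> counters=[0,0,3,0,1,0,1,0,0,0,0,0,1,0,0,0,0,2,1,1,0,1,0,0,0,0,1,0,1,1,0,1,1,0]
Step 5: insert wqv at [11, 16, 28, 31] -> counters=[0,0,3,0,1,0,1,0,0,0,0,1,1,0,0,0,1,2,1,1,0,1,0,0,0,0,1,0,2,1,0,2,1,0]
Step 6: insert kvl at [1, 7, 26, 31] -> counters=[0,1,3,0,1,0,1,1,0,0,0,1,1,0,0,0,1,2,1,1,0,1,0,0,0,0,2,0,2,1,0,3,1,0]
Step 7: insert mn at [4, 22, 28, 29] -> counters=[0,1,3,0,2,0,1,1,0,0,0,1,1,0,0,0,1,2,1,1,0,1,1,0,0,0,2,0,3,2,0,3,1,0]
Step 8: insert fe at [10, 19, 21, 30] -> counters=[0,1,3,0,2,0,1,1,0,0,1,1,1,0,0,0,1,2,1,2,0,2,1,0,0,0,2,0,3,2,1,3,1,0]
Step 9: insert e at [1, 5, 21, 31] -> counters=[0,2,3,0,2,1,1,1,0,0,1,1,1,0,0,0,1,2,1,2,0,3,1,0,0,0,2,0,3,2,1,4,1,0]
Step 10: insert fjq at [7, 14, 16, 25] -> counters=[0,2,3,0,2,1,1,2,0,0,1,1,1,0,1,0,2,2,1,2,0,3,1,0,0,1,2,0,3,2,1,4,1,0]
Step 11: insert ie at [2, 6, 26, 31] -> counters=[0,2,4,0,2,1,2,2,0,0,1,1,1,0,1,0,2,2,1,2,0,3,1,0,0,1,3,0,3,2,1,5,1,0]
Step 12: insert t at [4, 12, 28, 32] -> counters=[0,2,4,0,3,1,2,2,0,0,1,1,2,0,1,0,2,2,1,2,0,3,1,0,0,1,3,0,4,2,1,5,2,0]
Step 13: delete ml at [2, 17, 18, 29] -> counters=[0,2,3,0,3,1,2,2,0,0,1,1,2,0,1,0,2,1,0,2,0,3,1,0,0,1,3,0,4,1,1,5,2,0]
Step 14: insert e at [1, 5, 21, 31] -> counters=[0,3,3,0,3,2,2,2,0,0,1,1,2,0,1,0,2,1,0,2,0,4,1,0,0,1,3,0,4,1,1,6,2,0]
Final counters=[0,3,3,0,3,2,2,2,0,0,1,1,2,0,1,0,2,1,0,2,0,4,1,0,0,1,3,0,4,1,1,6,2,0] -> 22 nonzero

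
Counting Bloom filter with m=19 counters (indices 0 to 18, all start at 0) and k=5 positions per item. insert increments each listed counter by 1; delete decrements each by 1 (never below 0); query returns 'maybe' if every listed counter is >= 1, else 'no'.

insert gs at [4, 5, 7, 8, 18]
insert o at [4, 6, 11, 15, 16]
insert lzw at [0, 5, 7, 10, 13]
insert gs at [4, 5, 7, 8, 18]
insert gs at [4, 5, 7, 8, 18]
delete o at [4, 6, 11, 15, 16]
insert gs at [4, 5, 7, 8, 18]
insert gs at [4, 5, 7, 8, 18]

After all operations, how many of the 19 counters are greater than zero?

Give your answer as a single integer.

Step 1: insert gs at [4, 5, 7, 8, 18] -> counters=[0,0,0,0,1,1,0,1,1,0,0,0,0,0,0,0,0,0,1]
Step 2: insert o at [4, 6, 11, 15, 16] -> counters=[0,0,0,0,2,1,1,1,1,0,0,1,0,0,0,1,1,0,1]
Step 3: insert lzw at [0, 5, 7, 10, 13] -> counters=[1,0,0,0,2,2,1,2,1,0,1,1,0,1,0,1,1,0,1]
Step 4: insert gs at [4, 5, 7, 8, 18] -> counters=[1,0,0,0,3,3,1,3,2,0,1,1,0,1,0,1,1,0,2]
Step 5: insert gs at [4, 5, 7, 8, 18] -> counters=[1,0,0,0,4,4,1,4,3,0,1,1,0,1,0,1,1,0,3]
Step 6: delete o at [4, 6, 11, 15, 16] -> counters=[1,0,0,0,3,4,0,4,3,0,1,0,0,1,0,0,0,0,3]
Step 7: insert gs at [4, 5, 7, 8, 18] -> counters=[1,0,0,0,4,5,0,5,4,0,1,0,0,1,0,0,0,0,4]
Step 8: insert gs at [4, 5, 7, 8, 18] -> counters=[1,0,0,0,5,6,0,6,5,0,1,0,0,1,0,0,0,0,5]
Final counters=[1,0,0,0,5,6,0,6,5,0,1,0,0,1,0,0,0,0,5] -> 8 nonzero

Answer: 8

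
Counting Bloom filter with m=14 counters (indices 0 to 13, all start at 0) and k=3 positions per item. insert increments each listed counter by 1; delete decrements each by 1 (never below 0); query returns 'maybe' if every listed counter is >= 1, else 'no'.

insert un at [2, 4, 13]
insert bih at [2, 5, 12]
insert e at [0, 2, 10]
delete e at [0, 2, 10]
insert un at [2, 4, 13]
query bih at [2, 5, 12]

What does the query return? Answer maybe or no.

Step 1: insert un at [2, 4, 13] -> counters=[0,0,1,0,1,0,0,0,0,0,0,0,0,1]
Step 2: insert bih at [2, 5, 12] -> counters=[0,0,2,0,1,1,0,0,0,0,0,0,1,1]
Step 3: insert e at [0, 2, 10] -> counters=[1,0,3,0,1,1,0,0,0,0,1,0,1,1]
Step 4: delete e at [0, 2, 10] -> counters=[0,0,2,0,1,1,0,0,0,0,0,0,1,1]
Step 5: insert un at [2, 4, 13] -> counters=[0,0,3,0,2,1,0,0,0,0,0,0,1,2]
Query bih: check counters[2]=3 counters[5]=1 counters[12]=1 -> maybe

Answer: maybe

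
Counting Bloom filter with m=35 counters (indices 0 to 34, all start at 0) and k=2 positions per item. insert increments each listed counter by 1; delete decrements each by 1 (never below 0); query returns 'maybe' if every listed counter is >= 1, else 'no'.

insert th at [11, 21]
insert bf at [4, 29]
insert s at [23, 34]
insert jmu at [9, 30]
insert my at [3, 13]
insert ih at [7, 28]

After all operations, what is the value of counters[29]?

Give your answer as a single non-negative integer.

Answer: 1

Derivation:
Step 1: insert th at [11, 21] -> counters=[0,0,0,0,0,0,0,0,0,0,0,1,0,0,0,0,0,0,0,0,0,1,0,0,0,0,0,0,0,0,0,0,0,0,0]
Step 2: insert bf at [4, 29] -> counters=[0,0,0,0,1,0,0,0,0,0,0,1,0,0,0,0,0,0,0,0,0,1,0,0,0,0,0,0,0,1,0,0,0,0,0]
Step 3: insert s at [23, 34] -> counters=[0,0,0,0,1,0,0,0,0,0,0,1,0,0,0,0,0,0,0,0,0,1,0,1,0,0,0,0,0,1,0,0,0,0,1]
Step 4: insert jmu at [9, 30] -> counters=[0,0,0,0,1,0,0,0,0,1,0,1,0,0,0,0,0,0,0,0,0,1,0,1,0,0,0,0,0,1,1,0,0,0,1]
Step 5: insert my at [3, 13] -> counters=[0,0,0,1,1,0,0,0,0,1,0,1,0,1,0,0,0,0,0,0,0,1,0,1,0,0,0,0,0,1,1,0,0,0,1]
Step 6: insert ih at [7, 28] -> counters=[0,0,0,1,1,0,0,1,0,1,0,1,0,1,0,0,0,0,0,0,0,1,0,1,0,0,0,0,1,1,1,0,0,0,1]
Final counters=[0,0,0,1,1,0,0,1,0,1,0,1,0,1,0,0,0,0,0,0,0,1,0,1,0,0,0,0,1,1,1,0,0,0,1] -> counters[29]=1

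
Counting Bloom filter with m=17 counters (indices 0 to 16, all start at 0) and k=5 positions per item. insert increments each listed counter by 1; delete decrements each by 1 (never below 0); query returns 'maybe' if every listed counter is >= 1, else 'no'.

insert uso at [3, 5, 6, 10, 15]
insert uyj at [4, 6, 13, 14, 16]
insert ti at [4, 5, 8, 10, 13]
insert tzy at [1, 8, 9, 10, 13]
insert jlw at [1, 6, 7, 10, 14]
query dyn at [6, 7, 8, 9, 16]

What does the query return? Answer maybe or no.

Step 1: insert uso at [3, 5, 6, 10, 15] -> counters=[0,0,0,1,0,1,1,0,0,0,1,0,0,0,0,1,0]
Step 2: insert uyj at [4, 6, 13, 14, 16] -> counters=[0,0,0,1,1,1,2,0,0,0,1,0,0,1,1,1,1]
Step 3: insert ti at [4, 5, 8, 10, 13] -> counters=[0,0,0,1,2,2,2,0,1,0,2,0,0,2,1,1,1]
Step 4: insert tzy at [1, 8, 9, 10, 13] -> counters=[0,1,0,1,2,2,2,0,2,1,3,0,0,3,1,1,1]
Step 5: insert jlw at [1, 6, 7, 10, 14] -> counters=[0,2,0,1,2,2,3,1,2,1,4,0,0,3,2,1,1]
Query dyn: check counters[6]=3 counters[7]=1 counters[8]=2 counters[9]=1 counters[16]=1 -> maybe

Answer: maybe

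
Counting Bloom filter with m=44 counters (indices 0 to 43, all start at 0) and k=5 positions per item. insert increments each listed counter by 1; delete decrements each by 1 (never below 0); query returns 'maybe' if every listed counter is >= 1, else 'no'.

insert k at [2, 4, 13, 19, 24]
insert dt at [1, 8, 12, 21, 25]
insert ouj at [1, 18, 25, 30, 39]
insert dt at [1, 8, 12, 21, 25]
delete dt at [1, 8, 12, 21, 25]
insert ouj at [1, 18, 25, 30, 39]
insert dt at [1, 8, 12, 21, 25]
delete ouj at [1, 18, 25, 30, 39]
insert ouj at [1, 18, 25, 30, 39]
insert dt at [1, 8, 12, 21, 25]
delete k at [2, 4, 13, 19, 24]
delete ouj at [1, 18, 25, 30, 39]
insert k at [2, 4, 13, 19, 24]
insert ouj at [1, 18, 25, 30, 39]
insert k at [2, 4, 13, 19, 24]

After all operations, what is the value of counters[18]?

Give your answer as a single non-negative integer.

Answer: 2

Derivation:
Step 1: insert k at [2, 4, 13, 19, 24] -> counters=[0,0,1,0,1,0,0,0,0,0,0,0,0,1,0,0,0,0,0,1,0,0,0,0,1,0,0,0,0,0,0,0,0,0,0,0,0,0,0,0,0,0,0,0]
Step 2: insert dt at [1, 8, 12, 21, 25] -> counters=[0,1,1,0,1,0,0,0,1,0,0,0,1,1,0,0,0,0,0,1,0,1,0,0,1,1,0,0,0,0,0,0,0,0,0,0,0,0,0,0,0,0,0,0]
Step 3: insert ouj at [1, 18, 25, 30, 39] -> counters=[0,2,1,0,1,0,0,0,1,0,0,0,1,1,0,0,0,0,1,1,0,1,0,0,1,2,0,0,0,0,1,0,0,0,0,0,0,0,0,1,0,0,0,0]
Step 4: insert dt at [1, 8, 12, 21, 25] -> counters=[0,3,1,0,1,0,0,0,2,0,0,0,2,1,0,0,0,0,1,1,0,2,0,0,1,3,0,0,0,0,1,0,0,0,0,0,0,0,0,1,0,0,0,0]
Step 5: delete dt at [1, 8, 12, 21, 25] -> counters=[0,2,1,0,1,0,0,0,1,0,0,0,1,1,0,0,0,0,1,1,0,1,0,0,1,2,0,0,0,0,1,0,0,0,0,0,0,0,0,1,0,0,0,0]
Step 6: insert ouj at [1, 18, 25, 30, 39] -> counters=[0,3,1,0,1,0,0,0,1,0,0,0,1,1,0,0,0,0,2,1,0,1,0,0,1,3,0,0,0,0,2,0,0,0,0,0,0,0,0,2,0,0,0,0]
Step 7: insert dt at [1, 8, 12, 21, 25] -> counters=[0,4,1,0,1,0,0,0,2,0,0,0,2,1,0,0,0,0,2,1,0,2,0,0,1,4,0,0,0,0,2,0,0,0,0,0,0,0,0,2,0,0,0,0]
Step 8: delete ouj at [1, 18, 25, 30, 39] -> counters=[0,3,1,0,1,0,0,0,2,0,0,0,2,1,0,0,0,0,1,1,0,2,0,0,1,3,0,0,0,0,1,0,0,0,0,0,0,0,0,1,0,0,0,0]
Step 9: insert ouj at [1, 18, 25, 30, 39] -> counters=[0,4,1,0,1,0,0,0,2,0,0,0,2,1,0,0,0,0,2,1,0,2,0,0,1,4,0,0,0,0,2,0,0,0,0,0,0,0,0,2,0,0,0,0]
Step 10: insert dt at [1, 8, 12, 21, 25] -> counters=[0,5,1,0,1,0,0,0,3,0,0,0,3,1,0,0,0,0,2,1,0,3,0,0,1,5,0,0,0,0,2,0,0,0,0,0,0,0,0,2,0,0,0,0]
Step 11: delete k at [2, 4, 13, 19, 24] -> counters=[0,5,0,0,0,0,0,0,3,0,0,0,3,0,0,0,0,0,2,0,0,3,0,0,0,5,0,0,0,0,2,0,0,0,0,0,0,0,0,2,0,0,0,0]
Step 12: delete ouj at [1, 18, 25, 30, 39] -> counters=[0,4,0,0,0,0,0,0,3,0,0,0,3,0,0,0,0,0,1,0,0,3,0,0,0,4,0,0,0,0,1,0,0,0,0,0,0,0,0,1,0,0,0,0]
Step 13: insert k at [2, 4, 13, 19, 24] -> counters=[0,4,1,0,1,0,0,0,3,0,0,0,3,1,0,0,0,0,1,1,0,3,0,0,1,4,0,0,0,0,1,0,0,0,0,0,0,0,0,1,0,0,0,0]
Step 14: insert ouj at [1, 18, 25, 30, 39] -> counters=[0,5,1,0,1,0,0,0,3,0,0,0,3,1,0,0,0,0,2,1,0,3,0,0,1,5,0,0,0,0,2,0,0,0,0,0,0,0,0,2,0,0,0,0]
Step 15: insert k at [2, 4, 13, 19, 24] -> counters=[0,5,2,0,2,0,0,0,3,0,0,0,3,2,0,0,0,0,2,2,0,3,0,0,2,5,0,0,0,0,2,0,0,0,0,0,0,0,0,2,0,0,0,0]
Final counters=[0,5,2,0,2,0,0,0,3,0,0,0,3,2,0,0,0,0,2,2,0,3,0,0,2,5,0,0,0,0,2,0,0,0,0,0,0,0,0,2,0,0,0,0] -> counters[18]=2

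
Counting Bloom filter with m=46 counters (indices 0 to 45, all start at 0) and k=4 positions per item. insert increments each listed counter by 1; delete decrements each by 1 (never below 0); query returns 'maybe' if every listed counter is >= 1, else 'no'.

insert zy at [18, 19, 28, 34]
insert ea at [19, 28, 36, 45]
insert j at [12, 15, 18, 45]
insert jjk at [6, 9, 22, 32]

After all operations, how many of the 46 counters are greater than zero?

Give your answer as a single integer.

Answer: 12

Derivation:
Step 1: insert zy at [18, 19, 28, 34] -> counters=[0,0,0,0,0,0,0,0,0,0,0,0,0,0,0,0,0,0,1,1,0,0,0,0,0,0,0,0,1,0,0,0,0,0,1,0,0,0,0,0,0,0,0,0,0,0]
Step 2: insert ea at [19, 28, 36, 45] -> counters=[0,0,0,0,0,0,0,0,0,0,0,0,0,0,0,0,0,0,1,2,0,0,0,0,0,0,0,0,2,0,0,0,0,0,1,0,1,0,0,0,0,0,0,0,0,1]
Step 3: insert j at [12, 15, 18, 45] -> counters=[0,0,0,0,0,0,0,0,0,0,0,0,1,0,0,1,0,0,2,2,0,0,0,0,0,0,0,0,2,0,0,0,0,0,1,0,1,0,0,0,0,0,0,0,0,2]
Step 4: insert jjk at [6, 9, 22, 32] -> counters=[0,0,0,0,0,0,1,0,0,1,0,0,1,0,0,1,0,0,2,2,0,0,1,0,0,0,0,0,2,0,0,0,1,0,1,0,1,0,0,0,0,0,0,0,0,2]
Final counters=[0,0,0,0,0,0,1,0,0,1,0,0,1,0,0,1,0,0,2,2,0,0,1,0,0,0,0,0,2,0,0,0,1,0,1,0,1,0,0,0,0,0,0,0,0,2] -> 12 nonzero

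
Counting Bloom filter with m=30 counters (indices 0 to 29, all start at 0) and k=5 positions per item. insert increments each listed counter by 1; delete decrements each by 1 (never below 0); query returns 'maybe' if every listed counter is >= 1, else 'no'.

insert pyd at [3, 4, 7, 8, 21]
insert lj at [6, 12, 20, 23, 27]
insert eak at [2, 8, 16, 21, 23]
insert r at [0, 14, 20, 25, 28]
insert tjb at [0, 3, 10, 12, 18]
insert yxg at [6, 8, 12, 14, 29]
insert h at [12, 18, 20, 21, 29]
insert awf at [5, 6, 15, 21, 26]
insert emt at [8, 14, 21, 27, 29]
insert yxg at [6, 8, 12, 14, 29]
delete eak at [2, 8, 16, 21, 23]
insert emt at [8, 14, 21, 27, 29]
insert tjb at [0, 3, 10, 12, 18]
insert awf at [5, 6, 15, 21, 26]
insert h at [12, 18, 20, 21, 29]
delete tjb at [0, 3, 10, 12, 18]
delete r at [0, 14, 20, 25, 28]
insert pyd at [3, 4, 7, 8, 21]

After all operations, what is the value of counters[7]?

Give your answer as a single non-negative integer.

Answer: 2

Derivation:
Step 1: insert pyd at [3, 4, 7, 8, 21] -> counters=[0,0,0,1,1,0,0,1,1,0,0,0,0,0,0,0,0,0,0,0,0,1,0,0,0,0,0,0,0,0]
Step 2: insert lj at [6, 12, 20, 23, 27] -> counters=[0,0,0,1,1,0,1,1,1,0,0,0,1,0,0,0,0,0,0,0,1,1,0,1,0,0,0,1,0,0]
Step 3: insert eak at [2, 8, 16, 21, 23] -> counters=[0,0,1,1,1,0,1,1,2,0,0,0,1,0,0,0,1,0,0,0,1,2,0,2,0,0,0,1,0,0]
Step 4: insert r at [0, 14, 20, 25, 28] -> counters=[1,0,1,1,1,0,1,1,2,0,0,0,1,0,1,0,1,0,0,0,2,2,0,2,0,1,0,1,1,0]
Step 5: insert tjb at [0, 3, 10, 12, 18] -> counters=[2,0,1,2,1,0,1,1,2,0,1,0,2,0,1,0,1,0,1,0,2,2,0,2,0,1,0,1,1,0]
Step 6: insert yxg at [6, 8, 12, 14, 29] -> counters=[2,0,1,2,1,0,2,1,3,0,1,0,3,0,2,0,1,0,1,0,2,2,0,2,0,1,0,1,1,1]
Step 7: insert h at [12, 18, 20, 21, 29] -> counters=[2,0,1,2,1,0,2,1,3,0,1,0,4,0,2,0,1,0,2,0,3,3,0,2,0,1,0,1,1,2]
Step 8: insert awf at [5, 6, 15, 21, 26] -> counters=[2,0,1,2,1,1,3,1,3,0,1,0,4,0,2,1,1,0,2,0,3,4,0,2,0,1,1,1,1,2]
Step 9: insert emt at [8, 14, 21, 27, 29] -> counters=[2,0,1,2,1,1,3,1,4,0,1,0,4,0,3,1,1,0,2,0,3,5,0,2,0,1,1,2,1,3]
Step 10: insert yxg at [6, 8, 12, 14, 29] -> counters=[2,0,1,2,1,1,4,1,5,0,1,0,5,0,4,1,1,0,2,0,3,5,0,2,0,1,1,2,1,4]
Step 11: delete eak at [2, 8, 16, 21, 23] -> counters=[2,0,0,2,1,1,4,1,4,0,1,0,5,0,4,1,0,0,2,0,3,4,0,1,0,1,1,2,1,4]
Step 12: insert emt at [8, 14, 21, 27, 29] -> counters=[2,0,0,2,1,1,4,1,5,0,1,0,5,0,5,1,0,0,2,0,3,5,0,1,0,1,1,3,1,5]
Step 13: insert tjb at [0, 3, 10, 12, 18] -> counters=[3,0,0,3,1,1,4,1,5,0,2,0,6,0,5,1,0,0,3,0,3,5,0,1,0,1,1,3,1,5]
Step 14: insert awf at [5, 6, 15, 21, 26] -> counters=[3,0,0,3,1,2,5,1,5,0,2,0,6,0,5,2,0,0,3,0,3,6,0,1,0,1,2,3,1,5]
Step 15: insert h at [12, 18, 20, 21, 29] -> counters=[3,0,0,3,1,2,5,1,5,0,2,0,7,0,5,2,0,0,4,0,4,7,0,1,0,1,2,3,1,6]
Step 16: delete tjb at [0, 3, 10, 12, 18] -> counters=[2,0,0,2,1,2,5,1,5,0,1,0,6,0,5,2,0,0,3,0,4,7,0,1,0,1,2,3,1,6]
Step 17: delete r at [0, 14, 20, 25, 28] -> counters=[1,0,0,2,1,2,5,1,5,0,1,0,6,0,4,2,0,0,3,0,3,7,0,1,0,0,2,3,0,6]
Step 18: insert pyd at [3, 4, 7, 8, 21] -> counters=[1,0,0,3,2,2,5,2,6,0,1,0,6,0,4,2,0,0,3,0,3,8,0,1,0,0,2,3,0,6]
Final counters=[1,0,0,3,2,2,5,2,6,0,1,0,6,0,4,2,0,0,3,0,3,8,0,1,0,0,2,3,0,6] -> counters[7]=2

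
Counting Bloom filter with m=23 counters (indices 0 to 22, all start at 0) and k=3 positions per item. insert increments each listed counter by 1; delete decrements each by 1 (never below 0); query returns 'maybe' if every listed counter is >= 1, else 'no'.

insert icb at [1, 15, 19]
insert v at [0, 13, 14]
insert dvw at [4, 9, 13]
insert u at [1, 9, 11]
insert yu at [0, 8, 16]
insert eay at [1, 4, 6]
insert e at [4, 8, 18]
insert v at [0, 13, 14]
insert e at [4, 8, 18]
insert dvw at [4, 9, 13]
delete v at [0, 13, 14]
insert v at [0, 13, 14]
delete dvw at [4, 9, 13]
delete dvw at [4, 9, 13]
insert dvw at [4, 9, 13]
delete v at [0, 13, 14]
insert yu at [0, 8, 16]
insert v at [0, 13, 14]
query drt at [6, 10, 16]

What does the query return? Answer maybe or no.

Answer: no

Derivation:
Step 1: insert icb at [1, 15, 19] -> counters=[0,1,0,0,0,0,0,0,0,0,0,0,0,0,0,1,0,0,0,1,0,0,0]
Step 2: insert v at [0, 13, 14] -> counters=[1,1,0,0,0,0,0,0,0,0,0,0,0,1,1,1,0,0,0,1,0,0,0]
Step 3: insert dvw at [4, 9, 13] -> counters=[1,1,0,0,1,0,0,0,0,1,0,0,0,2,1,1,0,0,0,1,0,0,0]
Step 4: insert u at [1, 9, 11] -> counters=[1,2,0,0,1,0,0,0,0,2,0,1,0,2,1,1,0,0,0,1,0,0,0]
Step 5: insert yu at [0, 8, 16] -> counters=[2,2,0,0,1,0,0,0,1,2,0,1,0,2,1,1,1,0,0,1,0,0,0]
Step 6: insert eay at [1, 4, 6] -> counters=[2,3,0,0,2,0,1,0,1,2,0,1,0,2,1,1,1,0,0,1,0,0,0]
Step 7: insert e at [4, 8, 18] -> counters=[2,3,0,0,3,0,1,0,2,2,0,1,0,2,1,1,1,0,1,1,0,0,0]
Step 8: insert v at [0, 13, 14] -> counters=[3,3,0,0,3,0,1,0,2,2,0,1,0,3,2,1,1,0,1,1,0,0,0]
Step 9: insert e at [4, 8, 18] -> counters=[3,3,0,0,4,0,1,0,3,2,0,1,0,3,2,1,1,0,2,1,0,0,0]
Step 10: insert dvw at [4, 9, 13] -> counters=[3,3,0,0,5,0,1,0,3,3,0,1,0,4,2,1,1,0,2,1,0,0,0]
Step 11: delete v at [0, 13, 14] -> counters=[2,3,0,0,5,0,1,0,3,3,0,1,0,3,1,1,1,0,2,1,0,0,0]
Step 12: insert v at [0, 13, 14] -> counters=[3,3,0,0,5,0,1,0,3,3,0,1,0,4,2,1,1,0,2,1,0,0,0]
Step 13: delete dvw at [4, 9, 13] -> counters=[3,3,0,0,4,0,1,0,3,2,0,1,0,3,2,1,1,0,2,1,0,0,0]
Step 14: delete dvw at [4, 9, 13] -> counters=[3,3,0,0,3,0,1,0,3,1,0,1,0,2,2,1,1,0,2,1,0,0,0]
Step 15: insert dvw at [4, 9, 13] -> counters=[3,3,0,0,4,0,1,0,3,2,0,1,0,3,2,1,1,0,2,1,0,0,0]
Step 16: delete v at [0, 13, 14] -> counters=[2,3,0,0,4,0,1,0,3,2,0,1,0,2,1,1,1,0,2,1,0,0,0]
Step 17: insert yu at [0, 8, 16] -> counters=[3,3,0,0,4,0,1,0,4,2,0,1,0,2,1,1,2,0,2,1,0,0,0]
Step 18: insert v at [0, 13, 14] -> counters=[4,3,0,0,4,0,1,0,4,2,0,1,0,3,2,1,2,0,2,1,0,0,0]
Query drt: check counters[6]=1 counters[10]=0 counters[16]=2 -> no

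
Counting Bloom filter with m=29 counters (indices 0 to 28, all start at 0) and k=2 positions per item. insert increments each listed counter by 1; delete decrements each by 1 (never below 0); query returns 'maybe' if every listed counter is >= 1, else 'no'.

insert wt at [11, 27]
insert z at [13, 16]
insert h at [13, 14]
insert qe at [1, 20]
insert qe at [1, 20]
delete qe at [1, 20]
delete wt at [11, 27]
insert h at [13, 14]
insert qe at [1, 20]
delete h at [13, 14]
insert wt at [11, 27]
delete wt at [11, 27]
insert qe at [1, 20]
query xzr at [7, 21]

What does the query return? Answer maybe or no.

Step 1: insert wt at [11, 27] -> counters=[0,0,0,0,0,0,0,0,0,0,0,1,0,0,0,0,0,0,0,0,0,0,0,0,0,0,0,1,0]
Step 2: insert z at [13, 16] -> counters=[0,0,0,0,0,0,0,0,0,0,0,1,0,1,0,0,1,0,0,0,0,0,0,0,0,0,0,1,0]
Step 3: insert h at [13, 14] -> counters=[0,0,0,0,0,0,0,0,0,0,0,1,0,2,1,0,1,0,0,0,0,0,0,0,0,0,0,1,0]
Step 4: insert qe at [1, 20] -> counters=[0,1,0,0,0,0,0,0,0,0,0,1,0,2,1,0,1,0,0,0,1,0,0,0,0,0,0,1,0]
Step 5: insert qe at [1, 20] -> counters=[0,2,0,0,0,0,0,0,0,0,0,1,0,2,1,0,1,0,0,0,2,0,0,0,0,0,0,1,0]
Step 6: delete qe at [1, 20] -> counters=[0,1,0,0,0,0,0,0,0,0,0,1,0,2,1,0,1,0,0,0,1,0,0,0,0,0,0,1,0]
Step 7: delete wt at [11, 27] -> counters=[0,1,0,0,0,0,0,0,0,0,0,0,0,2,1,0,1,0,0,0,1,0,0,0,0,0,0,0,0]
Step 8: insert h at [13, 14] -> counters=[0,1,0,0,0,0,0,0,0,0,0,0,0,3,2,0,1,0,0,0,1,0,0,0,0,0,0,0,0]
Step 9: insert qe at [1, 20] -> counters=[0,2,0,0,0,0,0,0,0,0,0,0,0,3,2,0,1,0,0,0,2,0,0,0,0,0,0,0,0]
Step 10: delete h at [13, 14] -> counters=[0,2,0,0,0,0,0,0,0,0,0,0,0,2,1,0,1,0,0,0,2,0,0,0,0,0,0,0,0]
Step 11: insert wt at [11, 27] -> counters=[0,2,0,0,0,0,0,0,0,0,0,1,0,2,1,0,1,0,0,0,2,0,0,0,0,0,0,1,0]
Step 12: delete wt at [11, 27] -> counters=[0,2,0,0,0,0,0,0,0,0,0,0,0,2,1,0,1,0,0,0,2,0,0,0,0,0,0,0,0]
Step 13: insert qe at [1, 20] -> counters=[0,3,0,0,0,0,0,0,0,0,0,0,0,2,1,0,1,0,0,0,3,0,0,0,0,0,0,0,0]
Query xzr: check counters[7]=0 counters[21]=0 -> no

Answer: no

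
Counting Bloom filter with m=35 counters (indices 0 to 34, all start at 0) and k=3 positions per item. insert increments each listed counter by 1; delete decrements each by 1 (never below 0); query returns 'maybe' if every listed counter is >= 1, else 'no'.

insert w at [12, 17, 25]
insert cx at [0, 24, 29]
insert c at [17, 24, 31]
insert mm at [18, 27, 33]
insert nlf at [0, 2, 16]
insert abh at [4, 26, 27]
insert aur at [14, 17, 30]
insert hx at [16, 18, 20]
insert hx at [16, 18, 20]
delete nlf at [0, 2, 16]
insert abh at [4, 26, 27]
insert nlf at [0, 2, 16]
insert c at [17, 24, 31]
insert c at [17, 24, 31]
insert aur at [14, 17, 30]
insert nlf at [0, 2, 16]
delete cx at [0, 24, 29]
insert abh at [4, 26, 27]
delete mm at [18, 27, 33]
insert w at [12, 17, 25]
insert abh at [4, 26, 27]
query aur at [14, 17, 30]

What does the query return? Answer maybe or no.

Answer: maybe

Derivation:
Step 1: insert w at [12, 17, 25] -> counters=[0,0,0,0,0,0,0,0,0,0,0,0,1,0,0,0,0,1,0,0,0,0,0,0,0,1,0,0,0,0,0,0,0,0,0]
Step 2: insert cx at [0, 24, 29] -> counters=[1,0,0,0,0,0,0,0,0,0,0,0,1,0,0,0,0,1,0,0,0,0,0,0,1,1,0,0,0,1,0,0,0,0,0]
Step 3: insert c at [17, 24, 31] -> counters=[1,0,0,0,0,0,0,0,0,0,0,0,1,0,0,0,0,2,0,0,0,0,0,0,2,1,0,0,0,1,0,1,0,0,0]
Step 4: insert mm at [18, 27, 33] -> counters=[1,0,0,0,0,0,0,0,0,0,0,0,1,0,0,0,0,2,1,0,0,0,0,0,2,1,0,1,0,1,0,1,0,1,0]
Step 5: insert nlf at [0, 2, 16] -> counters=[2,0,1,0,0,0,0,0,0,0,0,0,1,0,0,0,1,2,1,0,0,0,0,0,2,1,0,1,0,1,0,1,0,1,0]
Step 6: insert abh at [4, 26, 27] -> counters=[2,0,1,0,1,0,0,0,0,0,0,0,1,0,0,0,1,2,1,0,0,0,0,0,2,1,1,2,0,1,0,1,0,1,0]
Step 7: insert aur at [14, 17, 30] -> counters=[2,0,1,0,1,0,0,0,0,0,0,0,1,0,1,0,1,3,1,0,0,0,0,0,2,1,1,2,0,1,1,1,0,1,0]
Step 8: insert hx at [16, 18, 20] -> counters=[2,0,1,0,1,0,0,0,0,0,0,0,1,0,1,0,2,3,2,0,1,0,0,0,2,1,1,2,0,1,1,1,0,1,0]
Step 9: insert hx at [16, 18, 20] -> counters=[2,0,1,0,1,0,0,0,0,0,0,0,1,0,1,0,3,3,3,0,2,0,0,0,2,1,1,2,0,1,1,1,0,1,0]
Step 10: delete nlf at [0, 2, 16] -> counters=[1,0,0,0,1,0,0,0,0,0,0,0,1,0,1,0,2,3,3,0,2,0,0,0,2,1,1,2,0,1,1,1,0,1,0]
Step 11: insert abh at [4, 26, 27] -> counters=[1,0,0,0,2,0,0,0,0,0,0,0,1,0,1,0,2,3,3,0,2,0,0,0,2,1,2,3,0,1,1,1,0,1,0]
Step 12: insert nlf at [0, 2, 16] -> counters=[2,0,1,0,2,0,0,0,0,0,0,0,1,0,1,0,3,3,3,0,2,0,0,0,2,1,2,3,0,1,1,1,0,1,0]
Step 13: insert c at [17, 24, 31] -> counters=[2,0,1,0,2,0,0,0,0,0,0,0,1,0,1,0,3,4,3,0,2,0,0,0,3,1,2,3,0,1,1,2,0,1,0]
Step 14: insert c at [17, 24, 31] -> counters=[2,0,1,0,2,0,0,0,0,0,0,0,1,0,1,0,3,5,3,0,2,0,0,0,4,1,2,3,0,1,1,3,0,1,0]
Step 15: insert aur at [14, 17, 30] -> counters=[2,0,1,0,2,0,0,0,0,0,0,0,1,0,2,0,3,6,3,0,2,0,0,0,4,1,2,3,0,1,2,3,0,1,0]
Step 16: insert nlf at [0, 2, 16] -> counters=[3,0,2,0,2,0,0,0,0,0,0,0,1,0,2,0,4,6,3,0,2,0,0,0,4,1,2,3,0,1,2,3,0,1,0]
Step 17: delete cx at [0, 24, 29] -> counters=[2,0,2,0,2,0,0,0,0,0,0,0,1,0,2,0,4,6,3,0,2,0,0,0,3,1,2,3,0,0,2,3,0,1,0]
Step 18: insert abh at [4, 26, 27] -> counters=[2,0,2,0,3,0,0,0,0,0,0,0,1,0,2,0,4,6,3,0,2,0,0,0,3,1,3,4,0,0,2,3,0,1,0]
Step 19: delete mm at [18, 27, 33] -> counters=[2,0,2,0,3,0,0,0,0,0,0,0,1,0,2,0,4,6,2,0,2,0,0,0,3,1,3,3,0,0,2,3,0,0,0]
Step 20: insert w at [12, 17, 25] -> counters=[2,0,2,0,3,0,0,0,0,0,0,0,2,0,2,0,4,7,2,0,2,0,0,0,3,2,3,3,0,0,2,3,0,0,0]
Step 21: insert abh at [4, 26, 27] -> counters=[2,0,2,0,4,0,0,0,0,0,0,0,2,0,2,0,4,7,2,0,2,0,0,0,3,2,4,4,0,0,2,3,0,0,0]
Query aur: check counters[14]=2 counters[17]=7 counters[30]=2 -> maybe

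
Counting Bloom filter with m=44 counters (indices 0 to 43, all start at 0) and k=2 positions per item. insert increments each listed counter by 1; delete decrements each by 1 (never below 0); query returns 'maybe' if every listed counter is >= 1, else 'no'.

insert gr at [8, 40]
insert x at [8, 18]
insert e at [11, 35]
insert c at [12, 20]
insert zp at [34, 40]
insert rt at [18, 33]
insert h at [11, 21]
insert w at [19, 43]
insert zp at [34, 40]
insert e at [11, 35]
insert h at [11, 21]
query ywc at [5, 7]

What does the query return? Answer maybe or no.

Step 1: insert gr at [8, 40] -> counters=[0,0,0,0,0,0,0,0,1,0,0,0,0,0,0,0,0,0,0,0,0,0,0,0,0,0,0,0,0,0,0,0,0,0,0,0,0,0,0,0,1,0,0,0]
Step 2: insert x at [8, 18] -> counters=[0,0,0,0,0,0,0,0,2,0,0,0,0,0,0,0,0,0,1,0,0,0,0,0,0,0,0,0,0,0,0,0,0,0,0,0,0,0,0,0,1,0,0,0]
Step 3: insert e at [11, 35] -> counters=[0,0,0,0,0,0,0,0,2,0,0,1,0,0,0,0,0,0,1,0,0,0,0,0,0,0,0,0,0,0,0,0,0,0,0,1,0,0,0,0,1,0,0,0]
Step 4: insert c at [12, 20] -> counters=[0,0,0,0,0,0,0,0,2,0,0,1,1,0,0,0,0,0,1,0,1,0,0,0,0,0,0,0,0,0,0,0,0,0,0,1,0,0,0,0,1,0,0,0]
Step 5: insert zp at [34, 40] -> counters=[0,0,0,0,0,0,0,0,2,0,0,1,1,0,0,0,0,0,1,0,1,0,0,0,0,0,0,0,0,0,0,0,0,0,1,1,0,0,0,0,2,0,0,0]
Step 6: insert rt at [18, 33] -> counters=[0,0,0,0,0,0,0,0,2,0,0,1,1,0,0,0,0,0,2,0,1,0,0,0,0,0,0,0,0,0,0,0,0,1,1,1,0,0,0,0,2,0,0,0]
Step 7: insert h at [11, 21] -> counters=[0,0,0,0,0,0,0,0,2,0,0,2,1,0,0,0,0,0,2,0,1,1,0,0,0,0,0,0,0,0,0,0,0,1,1,1,0,0,0,0,2,0,0,0]
Step 8: insert w at [19, 43] -> counters=[0,0,0,0,0,0,0,0,2,0,0,2,1,0,0,0,0,0,2,1,1,1,0,0,0,0,0,0,0,0,0,0,0,1,1,1,0,0,0,0,2,0,0,1]
Step 9: insert zp at [34, 40] -> counters=[0,0,0,0,0,0,0,0,2,0,0,2,1,0,0,0,0,0,2,1,1,1,0,0,0,0,0,0,0,0,0,0,0,1,2,1,0,0,0,0,3,0,0,1]
Step 10: insert e at [11, 35] -> counters=[0,0,0,0,0,0,0,0,2,0,0,3,1,0,0,0,0,0,2,1,1,1,0,0,0,0,0,0,0,0,0,0,0,1,2,2,0,0,0,0,3,0,0,1]
Step 11: insert h at [11, 21] -> counters=[0,0,0,0,0,0,0,0,2,0,0,4,1,0,0,0,0,0,2,1,1,2,0,0,0,0,0,0,0,0,0,0,0,1,2,2,0,0,0,0,3,0,0,1]
Query ywc: check counters[5]=0 counters[7]=0 -> no

Answer: no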